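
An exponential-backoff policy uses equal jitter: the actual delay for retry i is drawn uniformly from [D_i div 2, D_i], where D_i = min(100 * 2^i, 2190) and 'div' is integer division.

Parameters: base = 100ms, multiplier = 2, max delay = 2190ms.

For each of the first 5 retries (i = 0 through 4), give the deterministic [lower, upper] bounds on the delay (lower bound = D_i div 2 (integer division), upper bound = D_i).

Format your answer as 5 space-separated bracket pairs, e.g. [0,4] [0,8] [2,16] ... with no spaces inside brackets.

Answer: [50,100] [100,200] [200,400] [400,800] [800,1600]

Derivation:
Computing bounds per retry:
  i=0: D_i=min(100*2^0,2190)=100, bounds=[50,100]
  i=1: D_i=min(100*2^1,2190)=200, bounds=[100,200]
  i=2: D_i=min(100*2^2,2190)=400, bounds=[200,400]
  i=3: D_i=min(100*2^3,2190)=800, bounds=[400,800]
  i=4: D_i=min(100*2^4,2190)=1600, bounds=[800,1600]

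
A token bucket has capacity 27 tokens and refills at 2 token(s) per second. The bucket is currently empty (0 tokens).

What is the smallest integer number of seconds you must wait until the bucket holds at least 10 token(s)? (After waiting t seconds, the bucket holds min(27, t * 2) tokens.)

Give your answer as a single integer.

Need t * 2 >= 10, so t >= 10/2.
Smallest integer t = ceil(10/2) = 5.

Answer: 5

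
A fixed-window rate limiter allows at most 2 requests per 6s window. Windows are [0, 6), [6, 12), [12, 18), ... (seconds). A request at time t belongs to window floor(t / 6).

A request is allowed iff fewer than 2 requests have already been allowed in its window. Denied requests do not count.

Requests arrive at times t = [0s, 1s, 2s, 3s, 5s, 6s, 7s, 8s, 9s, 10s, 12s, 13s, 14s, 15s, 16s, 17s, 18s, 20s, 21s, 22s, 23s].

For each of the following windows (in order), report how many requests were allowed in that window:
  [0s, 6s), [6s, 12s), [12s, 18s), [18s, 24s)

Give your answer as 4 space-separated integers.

Processing requests:
  req#1 t=0s (window 0): ALLOW
  req#2 t=1s (window 0): ALLOW
  req#3 t=2s (window 0): DENY
  req#4 t=3s (window 0): DENY
  req#5 t=5s (window 0): DENY
  req#6 t=6s (window 1): ALLOW
  req#7 t=7s (window 1): ALLOW
  req#8 t=8s (window 1): DENY
  req#9 t=9s (window 1): DENY
  req#10 t=10s (window 1): DENY
  req#11 t=12s (window 2): ALLOW
  req#12 t=13s (window 2): ALLOW
  req#13 t=14s (window 2): DENY
  req#14 t=15s (window 2): DENY
  req#15 t=16s (window 2): DENY
  req#16 t=17s (window 2): DENY
  req#17 t=18s (window 3): ALLOW
  req#18 t=20s (window 3): ALLOW
  req#19 t=21s (window 3): DENY
  req#20 t=22s (window 3): DENY
  req#21 t=23s (window 3): DENY

Allowed counts by window: 2 2 2 2

Answer: 2 2 2 2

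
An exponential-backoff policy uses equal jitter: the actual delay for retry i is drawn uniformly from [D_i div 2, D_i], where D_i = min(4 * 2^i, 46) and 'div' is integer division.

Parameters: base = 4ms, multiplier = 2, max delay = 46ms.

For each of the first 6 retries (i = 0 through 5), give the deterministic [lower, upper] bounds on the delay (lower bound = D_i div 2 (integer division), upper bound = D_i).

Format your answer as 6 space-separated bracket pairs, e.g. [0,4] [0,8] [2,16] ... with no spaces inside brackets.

Computing bounds per retry:
  i=0: D_i=min(4*2^0,46)=4, bounds=[2,4]
  i=1: D_i=min(4*2^1,46)=8, bounds=[4,8]
  i=2: D_i=min(4*2^2,46)=16, bounds=[8,16]
  i=3: D_i=min(4*2^3,46)=32, bounds=[16,32]
  i=4: D_i=min(4*2^4,46)=46, bounds=[23,46]
  i=5: D_i=min(4*2^5,46)=46, bounds=[23,46]

Answer: [2,4] [4,8] [8,16] [16,32] [23,46] [23,46]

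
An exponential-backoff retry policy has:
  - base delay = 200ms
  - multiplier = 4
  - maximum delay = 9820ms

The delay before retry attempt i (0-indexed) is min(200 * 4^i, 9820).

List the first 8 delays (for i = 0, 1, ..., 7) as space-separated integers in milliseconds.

Computing each delay:
  i=0: min(200*4^0, 9820) = 200
  i=1: min(200*4^1, 9820) = 800
  i=2: min(200*4^2, 9820) = 3200
  i=3: min(200*4^3, 9820) = 9820
  i=4: min(200*4^4, 9820) = 9820
  i=5: min(200*4^5, 9820) = 9820
  i=6: min(200*4^6, 9820) = 9820
  i=7: min(200*4^7, 9820) = 9820

Answer: 200 800 3200 9820 9820 9820 9820 9820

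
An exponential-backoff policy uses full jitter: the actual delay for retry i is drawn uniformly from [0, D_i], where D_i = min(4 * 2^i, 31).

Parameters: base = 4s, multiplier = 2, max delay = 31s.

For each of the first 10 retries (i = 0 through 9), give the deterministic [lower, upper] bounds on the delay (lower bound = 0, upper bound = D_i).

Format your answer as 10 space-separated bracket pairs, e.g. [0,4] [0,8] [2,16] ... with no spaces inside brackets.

Computing bounds per retry:
  i=0: D_i=min(4*2^0,31)=4, bounds=[0,4]
  i=1: D_i=min(4*2^1,31)=8, bounds=[0,8]
  i=2: D_i=min(4*2^2,31)=16, bounds=[0,16]
  i=3: D_i=min(4*2^3,31)=31, bounds=[0,31]
  i=4: D_i=min(4*2^4,31)=31, bounds=[0,31]
  i=5: D_i=min(4*2^5,31)=31, bounds=[0,31]
  i=6: D_i=min(4*2^6,31)=31, bounds=[0,31]
  i=7: D_i=min(4*2^7,31)=31, bounds=[0,31]
  i=8: D_i=min(4*2^8,31)=31, bounds=[0,31]
  i=9: D_i=min(4*2^9,31)=31, bounds=[0,31]

Answer: [0,4] [0,8] [0,16] [0,31] [0,31] [0,31] [0,31] [0,31] [0,31] [0,31]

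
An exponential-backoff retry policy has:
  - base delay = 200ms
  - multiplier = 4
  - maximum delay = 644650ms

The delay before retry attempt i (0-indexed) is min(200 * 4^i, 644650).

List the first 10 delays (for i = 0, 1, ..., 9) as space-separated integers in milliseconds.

Computing each delay:
  i=0: min(200*4^0, 644650) = 200
  i=1: min(200*4^1, 644650) = 800
  i=2: min(200*4^2, 644650) = 3200
  i=3: min(200*4^3, 644650) = 12800
  i=4: min(200*4^4, 644650) = 51200
  i=5: min(200*4^5, 644650) = 204800
  i=6: min(200*4^6, 644650) = 644650
  i=7: min(200*4^7, 644650) = 644650
  i=8: min(200*4^8, 644650) = 644650
  i=9: min(200*4^9, 644650) = 644650

Answer: 200 800 3200 12800 51200 204800 644650 644650 644650 644650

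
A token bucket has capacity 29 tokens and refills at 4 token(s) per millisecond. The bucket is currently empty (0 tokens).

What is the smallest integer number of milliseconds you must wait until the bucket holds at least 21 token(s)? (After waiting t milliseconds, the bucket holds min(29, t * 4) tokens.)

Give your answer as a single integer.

Answer: 6

Derivation:
Need t * 4 >= 21, so t >= 21/4.
Smallest integer t = ceil(21/4) = 6.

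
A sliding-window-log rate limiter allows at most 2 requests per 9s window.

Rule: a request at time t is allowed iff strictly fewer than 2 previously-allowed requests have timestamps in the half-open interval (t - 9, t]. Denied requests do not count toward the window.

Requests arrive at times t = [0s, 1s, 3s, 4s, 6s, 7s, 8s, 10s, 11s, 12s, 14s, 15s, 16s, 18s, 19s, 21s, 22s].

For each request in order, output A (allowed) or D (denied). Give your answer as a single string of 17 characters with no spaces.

Tracking allowed requests in the window:
  req#1 t=0s: ALLOW
  req#2 t=1s: ALLOW
  req#3 t=3s: DENY
  req#4 t=4s: DENY
  req#5 t=6s: DENY
  req#6 t=7s: DENY
  req#7 t=8s: DENY
  req#8 t=10s: ALLOW
  req#9 t=11s: ALLOW
  req#10 t=12s: DENY
  req#11 t=14s: DENY
  req#12 t=15s: DENY
  req#13 t=16s: DENY
  req#14 t=18s: DENY
  req#15 t=19s: ALLOW
  req#16 t=21s: ALLOW
  req#17 t=22s: DENY

Answer: AADDDDDAADDDDDAAD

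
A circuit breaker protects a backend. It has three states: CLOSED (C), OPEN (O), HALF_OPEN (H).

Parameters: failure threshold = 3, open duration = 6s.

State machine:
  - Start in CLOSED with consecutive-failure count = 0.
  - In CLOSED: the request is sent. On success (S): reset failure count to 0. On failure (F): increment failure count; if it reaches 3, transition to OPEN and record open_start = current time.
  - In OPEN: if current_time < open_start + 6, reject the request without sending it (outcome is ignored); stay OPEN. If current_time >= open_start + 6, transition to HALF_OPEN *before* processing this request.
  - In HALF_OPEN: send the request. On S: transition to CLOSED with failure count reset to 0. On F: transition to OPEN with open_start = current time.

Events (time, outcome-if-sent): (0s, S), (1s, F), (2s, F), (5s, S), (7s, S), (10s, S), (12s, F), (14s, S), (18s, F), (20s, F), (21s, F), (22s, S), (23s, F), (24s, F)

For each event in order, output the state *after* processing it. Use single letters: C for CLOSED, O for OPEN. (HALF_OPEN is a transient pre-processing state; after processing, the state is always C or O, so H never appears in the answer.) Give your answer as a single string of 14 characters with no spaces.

Answer: CCCCCCCCCCOOOO

Derivation:
State after each event:
  event#1 t=0s outcome=S: state=CLOSED
  event#2 t=1s outcome=F: state=CLOSED
  event#3 t=2s outcome=F: state=CLOSED
  event#4 t=5s outcome=S: state=CLOSED
  event#5 t=7s outcome=S: state=CLOSED
  event#6 t=10s outcome=S: state=CLOSED
  event#7 t=12s outcome=F: state=CLOSED
  event#8 t=14s outcome=S: state=CLOSED
  event#9 t=18s outcome=F: state=CLOSED
  event#10 t=20s outcome=F: state=CLOSED
  event#11 t=21s outcome=F: state=OPEN
  event#12 t=22s outcome=S: state=OPEN
  event#13 t=23s outcome=F: state=OPEN
  event#14 t=24s outcome=F: state=OPEN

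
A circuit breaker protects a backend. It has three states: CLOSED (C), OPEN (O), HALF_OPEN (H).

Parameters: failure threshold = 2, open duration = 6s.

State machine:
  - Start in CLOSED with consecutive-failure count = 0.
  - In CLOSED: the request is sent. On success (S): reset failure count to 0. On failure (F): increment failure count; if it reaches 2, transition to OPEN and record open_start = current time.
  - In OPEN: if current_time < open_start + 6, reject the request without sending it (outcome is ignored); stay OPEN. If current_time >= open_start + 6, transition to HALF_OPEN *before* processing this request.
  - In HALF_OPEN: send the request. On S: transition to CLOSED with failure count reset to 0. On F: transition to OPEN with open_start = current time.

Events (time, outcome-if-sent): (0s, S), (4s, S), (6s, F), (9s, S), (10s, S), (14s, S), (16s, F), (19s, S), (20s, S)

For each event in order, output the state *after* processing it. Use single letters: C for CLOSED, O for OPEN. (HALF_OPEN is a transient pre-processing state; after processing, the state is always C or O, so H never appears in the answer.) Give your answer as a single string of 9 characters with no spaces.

Answer: CCCCCCCCC

Derivation:
State after each event:
  event#1 t=0s outcome=S: state=CLOSED
  event#2 t=4s outcome=S: state=CLOSED
  event#3 t=6s outcome=F: state=CLOSED
  event#4 t=9s outcome=S: state=CLOSED
  event#5 t=10s outcome=S: state=CLOSED
  event#6 t=14s outcome=S: state=CLOSED
  event#7 t=16s outcome=F: state=CLOSED
  event#8 t=19s outcome=S: state=CLOSED
  event#9 t=20s outcome=S: state=CLOSED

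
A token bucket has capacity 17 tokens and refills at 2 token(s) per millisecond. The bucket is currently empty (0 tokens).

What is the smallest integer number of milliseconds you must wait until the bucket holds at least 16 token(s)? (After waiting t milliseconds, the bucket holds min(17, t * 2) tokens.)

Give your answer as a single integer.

Answer: 8

Derivation:
Need t * 2 >= 16, so t >= 16/2.
Smallest integer t = ceil(16/2) = 8.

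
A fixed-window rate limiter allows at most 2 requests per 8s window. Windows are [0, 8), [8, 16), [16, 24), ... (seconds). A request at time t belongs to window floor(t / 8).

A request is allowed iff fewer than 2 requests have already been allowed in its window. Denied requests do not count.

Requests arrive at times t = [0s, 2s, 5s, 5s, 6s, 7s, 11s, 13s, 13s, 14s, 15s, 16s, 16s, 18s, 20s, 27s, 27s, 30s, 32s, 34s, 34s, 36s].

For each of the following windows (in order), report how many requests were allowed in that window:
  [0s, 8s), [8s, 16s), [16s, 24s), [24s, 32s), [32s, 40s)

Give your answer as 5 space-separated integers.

Answer: 2 2 2 2 2

Derivation:
Processing requests:
  req#1 t=0s (window 0): ALLOW
  req#2 t=2s (window 0): ALLOW
  req#3 t=5s (window 0): DENY
  req#4 t=5s (window 0): DENY
  req#5 t=6s (window 0): DENY
  req#6 t=7s (window 0): DENY
  req#7 t=11s (window 1): ALLOW
  req#8 t=13s (window 1): ALLOW
  req#9 t=13s (window 1): DENY
  req#10 t=14s (window 1): DENY
  req#11 t=15s (window 1): DENY
  req#12 t=16s (window 2): ALLOW
  req#13 t=16s (window 2): ALLOW
  req#14 t=18s (window 2): DENY
  req#15 t=20s (window 2): DENY
  req#16 t=27s (window 3): ALLOW
  req#17 t=27s (window 3): ALLOW
  req#18 t=30s (window 3): DENY
  req#19 t=32s (window 4): ALLOW
  req#20 t=34s (window 4): ALLOW
  req#21 t=34s (window 4): DENY
  req#22 t=36s (window 4): DENY

Allowed counts by window: 2 2 2 2 2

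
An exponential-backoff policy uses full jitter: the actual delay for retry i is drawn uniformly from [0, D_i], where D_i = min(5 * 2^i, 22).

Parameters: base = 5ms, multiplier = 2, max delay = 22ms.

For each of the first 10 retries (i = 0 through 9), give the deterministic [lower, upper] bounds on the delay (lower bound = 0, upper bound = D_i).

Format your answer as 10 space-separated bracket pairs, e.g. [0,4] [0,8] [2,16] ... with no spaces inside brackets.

Answer: [0,5] [0,10] [0,20] [0,22] [0,22] [0,22] [0,22] [0,22] [0,22] [0,22]

Derivation:
Computing bounds per retry:
  i=0: D_i=min(5*2^0,22)=5, bounds=[0,5]
  i=1: D_i=min(5*2^1,22)=10, bounds=[0,10]
  i=2: D_i=min(5*2^2,22)=20, bounds=[0,20]
  i=3: D_i=min(5*2^3,22)=22, bounds=[0,22]
  i=4: D_i=min(5*2^4,22)=22, bounds=[0,22]
  i=5: D_i=min(5*2^5,22)=22, bounds=[0,22]
  i=6: D_i=min(5*2^6,22)=22, bounds=[0,22]
  i=7: D_i=min(5*2^7,22)=22, bounds=[0,22]
  i=8: D_i=min(5*2^8,22)=22, bounds=[0,22]
  i=9: D_i=min(5*2^9,22)=22, bounds=[0,22]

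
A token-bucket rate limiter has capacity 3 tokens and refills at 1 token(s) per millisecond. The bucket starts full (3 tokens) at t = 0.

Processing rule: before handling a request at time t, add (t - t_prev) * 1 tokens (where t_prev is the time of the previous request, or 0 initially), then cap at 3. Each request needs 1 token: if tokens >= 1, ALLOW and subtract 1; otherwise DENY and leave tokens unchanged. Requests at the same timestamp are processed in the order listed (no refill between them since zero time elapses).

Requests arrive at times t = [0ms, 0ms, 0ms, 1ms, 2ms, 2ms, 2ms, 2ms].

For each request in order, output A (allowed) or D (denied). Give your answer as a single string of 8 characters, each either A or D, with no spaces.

Answer: AAAAADDD

Derivation:
Simulating step by step:
  req#1 t=0ms: ALLOW
  req#2 t=0ms: ALLOW
  req#3 t=0ms: ALLOW
  req#4 t=1ms: ALLOW
  req#5 t=2ms: ALLOW
  req#6 t=2ms: DENY
  req#7 t=2ms: DENY
  req#8 t=2ms: DENY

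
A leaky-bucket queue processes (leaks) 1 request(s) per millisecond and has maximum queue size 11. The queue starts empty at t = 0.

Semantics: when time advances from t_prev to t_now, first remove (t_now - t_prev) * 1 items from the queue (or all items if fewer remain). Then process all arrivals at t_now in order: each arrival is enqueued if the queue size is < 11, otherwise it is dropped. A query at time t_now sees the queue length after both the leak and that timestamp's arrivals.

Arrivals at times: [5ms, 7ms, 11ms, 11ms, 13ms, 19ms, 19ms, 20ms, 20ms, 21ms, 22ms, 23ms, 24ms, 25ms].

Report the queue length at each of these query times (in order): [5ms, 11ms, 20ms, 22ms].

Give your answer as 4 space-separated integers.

Queue lengths at query times:
  query t=5ms: backlog = 1
  query t=11ms: backlog = 2
  query t=20ms: backlog = 3
  query t=22ms: backlog = 3

Answer: 1 2 3 3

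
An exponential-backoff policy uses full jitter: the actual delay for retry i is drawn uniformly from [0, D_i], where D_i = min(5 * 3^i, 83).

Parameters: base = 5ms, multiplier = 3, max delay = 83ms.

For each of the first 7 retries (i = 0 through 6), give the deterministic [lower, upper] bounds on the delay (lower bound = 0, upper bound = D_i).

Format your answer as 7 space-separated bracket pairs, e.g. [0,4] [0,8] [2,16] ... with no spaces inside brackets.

Computing bounds per retry:
  i=0: D_i=min(5*3^0,83)=5, bounds=[0,5]
  i=1: D_i=min(5*3^1,83)=15, bounds=[0,15]
  i=2: D_i=min(5*3^2,83)=45, bounds=[0,45]
  i=3: D_i=min(5*3^3,83)=83, bounds=[0,83]
  i=4: D_i=min(5*3^4,83)=83, bounds=[0,83]
  i=5: D_i=min(5*3^5,83)=83, bounds=[0,83]
  i=6: D_i=min(5*3^6,83)=83, bounds=[0,83]

Answer: [0,5] [0,15] [0,45] [0,83] [0,83] [0,83] [0,83]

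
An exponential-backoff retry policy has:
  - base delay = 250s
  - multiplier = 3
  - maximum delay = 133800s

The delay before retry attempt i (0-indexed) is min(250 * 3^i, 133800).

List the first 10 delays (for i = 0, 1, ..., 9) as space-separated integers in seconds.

Computing each delay:
  i=0: min(250*3^0, 133800) = 250
  i=1: min(250*3^1, 133800) = 750
  i=2: min(250*3^2, 133800) = 2250
  i=3: min(250*3^3, 133800) = 6750
  i=4: min(250*3^4, 133800) = 20250
  i=5: min(250*3^5, 133800) = 60750
  i=6: min(250*3^6, 133800) = 133800
  i=7: min(250*3^7, 133800) = 133800
  i=8: min(250*3^8, 133800) = 133800
  i=9: min(250*3^9, 133800) = 133800

Answer: 250 750 2250 6750 20250 60750 133800 133800 133800 133800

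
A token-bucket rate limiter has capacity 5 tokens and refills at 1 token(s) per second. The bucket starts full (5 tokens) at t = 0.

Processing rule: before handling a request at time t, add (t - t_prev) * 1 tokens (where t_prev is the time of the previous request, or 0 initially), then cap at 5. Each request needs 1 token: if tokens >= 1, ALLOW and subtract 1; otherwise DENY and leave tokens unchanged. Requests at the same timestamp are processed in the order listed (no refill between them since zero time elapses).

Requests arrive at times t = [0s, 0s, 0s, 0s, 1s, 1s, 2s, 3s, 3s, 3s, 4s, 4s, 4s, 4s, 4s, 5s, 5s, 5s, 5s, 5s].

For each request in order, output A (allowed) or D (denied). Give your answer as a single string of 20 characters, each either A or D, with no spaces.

Answer: AAAAAAAADDADDDDADDDD

Derivation:
Simulating step by step:
  req#1 t=0s: ALLOW
  req#2 t=0s: ALLOW
  req#3 t=0s: ALLOW
  req#4 t=0s: ALLOW
  req#5 t=1s: ALLOW
  req#6 t=1s: ALLOW
  req#7 t=2s: ALLOW
  req#8 t=3s: ALLOW
  req#9 t=3s: DENY
  req#10 t=3s: DENY
  req#11 t=4s: ALLOW
  req#12 t=4s: DENY
  req#13 t=4s: DENY
  req#14 t=4s: DENY
  req#15 t=4s: DENY
  req#16 t=5s: ALLOW
  req#17 t=5s: DENY
  req#18 t=5s: DENY
  req#19 t=5s: DENY
  req#20 t=5s: DENY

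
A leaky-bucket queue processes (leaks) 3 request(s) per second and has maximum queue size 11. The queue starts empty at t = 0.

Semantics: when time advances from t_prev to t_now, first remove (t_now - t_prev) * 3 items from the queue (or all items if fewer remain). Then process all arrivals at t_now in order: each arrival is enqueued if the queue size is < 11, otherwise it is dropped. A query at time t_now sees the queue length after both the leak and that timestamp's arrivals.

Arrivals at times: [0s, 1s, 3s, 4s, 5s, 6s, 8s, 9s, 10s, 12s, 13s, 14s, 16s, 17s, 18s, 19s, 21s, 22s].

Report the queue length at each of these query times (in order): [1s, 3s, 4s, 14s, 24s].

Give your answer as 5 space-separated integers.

Queue lengths at query times:
  query t=1s: backlog = 1
  query t=3s: backlog = 1
  query t=4s: backlog = 1
  query t=14s: backlog = 1
  query t=24s: backlog = 0

Answer: 1 1 1 1 0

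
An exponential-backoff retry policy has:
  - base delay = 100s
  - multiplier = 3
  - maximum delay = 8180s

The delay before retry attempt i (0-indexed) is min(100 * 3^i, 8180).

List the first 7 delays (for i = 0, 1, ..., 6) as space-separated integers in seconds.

Computing each delay:
  i=0: min(100*3^0, 8180) = 100
  i=1: min(100*3^1, 8180) = 300
  i=2: min(100*3^2, 8180) = 900
  i=3: min(100*3^3, 8180) = 2700
  i=4: min(100*3^4, 8180) = 8100
  i=5: min(100*3^5, 8180) = 8180
  i=6: min(100*3^6, 8180) = 8180

Answer: 100 300 900 2700 8100 8180 8180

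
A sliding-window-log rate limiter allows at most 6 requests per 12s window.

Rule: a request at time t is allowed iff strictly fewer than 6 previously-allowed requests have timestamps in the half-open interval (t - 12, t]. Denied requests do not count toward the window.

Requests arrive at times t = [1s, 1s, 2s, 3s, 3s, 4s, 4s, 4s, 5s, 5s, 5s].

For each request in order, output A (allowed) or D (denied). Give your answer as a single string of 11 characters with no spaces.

Answer: AAAAAADDDDD

Derivation:
Tracking allowed requests in the window:
  req#1 t=1s: ALLOW
  req#2 t=1s: ALLOW
  req#3 t=2s: ALLOW
  req#4 t=3s: ALLOW
  req#5 t=3s: ALLOW
  req#6 t=4s: ALLOW
  req#7 t=4s: DENY
  req#8 t=4s: DENY
  req#9 t=5s: DENY
  req#10 t=5s: DENY
  req#11 t=5s: DENY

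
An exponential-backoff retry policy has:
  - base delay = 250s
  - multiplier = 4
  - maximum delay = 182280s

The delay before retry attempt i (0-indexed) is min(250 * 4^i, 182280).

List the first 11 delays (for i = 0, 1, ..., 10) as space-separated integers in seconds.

Answer: 250 1000 4000 16000 64000 182280 182280 182280 182280 182280 182280

Derivation:
Computing each delay:
  i=0: min(250*4^0, 182280) = 250
  i=1: min(250*4^1, 182280) = 1000
  i=2: min(250*4^2, 182280) = 4000
  i=3: min(250*4^3, 182280) = 16000
  i=4: min(250*4^4, 182280) = 64000
  i=5: min(250*4^5, 182280) = 182280
  i=6: min(250*4^6, 182280) = 182280
  i=7: min(250*4^7, 182280) = 182280
  i=8: min(250*4^8, 182280) = 182280
  i=9: min(250*4^9, 182280) = 182280
  i=10: min(250*4^10, 182280) = 182280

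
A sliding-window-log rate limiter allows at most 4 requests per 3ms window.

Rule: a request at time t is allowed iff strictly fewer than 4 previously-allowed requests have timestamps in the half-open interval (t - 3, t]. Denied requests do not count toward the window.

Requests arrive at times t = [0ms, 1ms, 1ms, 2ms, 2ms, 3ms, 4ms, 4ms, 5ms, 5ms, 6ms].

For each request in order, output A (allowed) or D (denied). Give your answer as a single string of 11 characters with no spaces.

Answer: AAAADAAAADA

Derivation:
Tracking allowed requests in the window:
  req#1 t=0ms: ALLOW
  req#2 t=1ms: ALLOW
  req#3 t=1ms: ALLOW
  req#4 t=2ms: ALLOW
  req#5 t=2ms: DENY
  req#6 t=3ms: ALLOW
  req#7 t=4ms: ALLOW
  req#8 t=4ms: ALLOW
  req#9 t=5ms: ALLOW
  req#10 t=5ms: DENY
  req#11 t=6ms: ALLOW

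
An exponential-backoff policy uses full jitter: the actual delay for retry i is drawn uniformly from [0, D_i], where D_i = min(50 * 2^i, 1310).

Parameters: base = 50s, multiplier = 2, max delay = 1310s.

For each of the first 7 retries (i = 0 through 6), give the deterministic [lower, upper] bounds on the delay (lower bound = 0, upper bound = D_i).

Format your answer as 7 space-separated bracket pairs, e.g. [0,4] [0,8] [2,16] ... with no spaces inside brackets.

Computing bounds per retry:
  i=0: D_i=min(50*2^0,1310)=50, bounds=[0,50]
  i=1: D_i=min(50*2^1,1310)=100, bounds=[0,100]
  i=2: D_i=min(50*2^2,1310)=200, bounds=[0,200]
  i=3: D_i=min(50*2^3,1310)=400, bounds=[0,400]
  i=4: D_i=min(50*2^4,1310)=800, bounds=[0,800]
  i=5: D_i=min(50*2^5,1310)=1310, bounds=[0,1310]
  i=6: D_i=min(50*2^6,1310)=1310, bounds=[0,1310]

Answer: [0,50] [0,100] [0,200] [0,400] [0,800] [0,1310] [0,1310]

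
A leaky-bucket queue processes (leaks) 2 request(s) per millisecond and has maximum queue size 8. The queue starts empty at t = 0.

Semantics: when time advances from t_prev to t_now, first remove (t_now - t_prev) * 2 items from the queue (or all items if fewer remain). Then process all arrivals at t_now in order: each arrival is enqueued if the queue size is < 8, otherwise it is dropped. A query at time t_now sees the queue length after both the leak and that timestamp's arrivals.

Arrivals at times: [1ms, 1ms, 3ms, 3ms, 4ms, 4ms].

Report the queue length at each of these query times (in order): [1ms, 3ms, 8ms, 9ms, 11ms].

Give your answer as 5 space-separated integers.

Queue lengths at query times:
  query t=1ms: backlog = 2
  query t=3ms: backlog = 2
  query t=8ms: backlog = 0
  query t=9ms: backlog = 0
  query t=11ms: backlog = 0

Answer: 2 2 0 0 0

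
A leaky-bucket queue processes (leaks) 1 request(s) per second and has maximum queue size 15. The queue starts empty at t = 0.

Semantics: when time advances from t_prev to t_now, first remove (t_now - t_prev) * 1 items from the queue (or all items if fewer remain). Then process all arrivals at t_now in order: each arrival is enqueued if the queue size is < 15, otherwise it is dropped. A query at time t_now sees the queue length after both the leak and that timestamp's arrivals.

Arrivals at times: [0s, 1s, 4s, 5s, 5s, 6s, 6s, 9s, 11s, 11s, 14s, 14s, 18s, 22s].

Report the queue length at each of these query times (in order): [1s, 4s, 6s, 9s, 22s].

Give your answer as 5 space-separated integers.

Queue lengths at query times:
  query t=1s: backlog = 1
  query t=4s: backlog = 1
  query t=6s: backlog = 3
  query t=9s: backlog = 1
  query t=22s: backlog = 1

Answer: 1 1 3 1 1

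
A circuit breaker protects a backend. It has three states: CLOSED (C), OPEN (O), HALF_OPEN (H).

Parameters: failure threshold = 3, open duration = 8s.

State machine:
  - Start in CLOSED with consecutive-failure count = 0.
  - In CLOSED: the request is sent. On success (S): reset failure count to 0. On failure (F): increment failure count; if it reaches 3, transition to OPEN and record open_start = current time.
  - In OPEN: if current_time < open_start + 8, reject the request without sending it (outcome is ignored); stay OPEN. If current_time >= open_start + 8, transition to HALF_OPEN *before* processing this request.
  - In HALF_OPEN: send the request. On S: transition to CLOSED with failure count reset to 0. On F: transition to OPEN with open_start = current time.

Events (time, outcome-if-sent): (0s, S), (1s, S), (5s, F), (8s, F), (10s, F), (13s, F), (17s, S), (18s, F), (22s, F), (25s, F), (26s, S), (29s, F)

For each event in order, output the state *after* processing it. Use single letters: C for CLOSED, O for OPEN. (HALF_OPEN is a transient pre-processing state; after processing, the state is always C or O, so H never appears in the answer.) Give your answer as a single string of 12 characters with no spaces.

State after each event:
  event#1 t=0s outcome=S: state=CLOSED
  event#2 t=1s outcome=S: state=CLOSED
  event#3 t=5s outcome=F: state=CLOSED
  event#4 t=8s outcome=F: state=CLOSED
  event#5 t=10s outcome=F: state=OPEN
  event#6 t=13s outcome=F: state=OPEN
  event#7 t=17s outcome=S: state=OPEN
  event#8 t=18s outcome=F: state=OPEN
  event#9 t=22s outcome=F: state=OPEN
  event#10 t=25s outcome=F: state=OPEN
  event#11 t=26s outcome=S: state=CLOSED
  event#12 t=29s outcome=F: state=CLOSED

Answer: CCCCOOOOOOCC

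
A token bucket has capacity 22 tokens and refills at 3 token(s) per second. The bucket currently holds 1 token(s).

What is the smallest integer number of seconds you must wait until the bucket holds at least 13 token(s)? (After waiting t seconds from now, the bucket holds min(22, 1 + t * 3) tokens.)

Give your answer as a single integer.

Answer: 4

Derivation:
Need 1 + t * 3 >= 13, so t >= 12/3.
Smallest integer t = ceil(12/3) = 4.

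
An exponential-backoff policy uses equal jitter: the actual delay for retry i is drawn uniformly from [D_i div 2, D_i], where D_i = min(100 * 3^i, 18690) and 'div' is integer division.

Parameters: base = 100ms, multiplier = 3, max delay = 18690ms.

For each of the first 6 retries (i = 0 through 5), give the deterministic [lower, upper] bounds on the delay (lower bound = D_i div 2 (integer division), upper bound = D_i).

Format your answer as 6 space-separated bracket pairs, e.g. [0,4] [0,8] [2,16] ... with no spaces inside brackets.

Answer: [50,100] [150,300] [450,900] [1350,2700] [4050,8100] [9345,18690]

Derivation:
Computing bounds per retry:
  i=0: D_i=min(100*3^0,18690)=100, bounds=[50,100]
  i=1: D_i=min(100*3^1,18690)=300, bounds=[150,300]
  i=2: D_i=min(100*3^2,18690)=900, bounds=[450,900]
  i=3: D_i=min(100*3^3,18690)=2700, bounds=[1350,2700]
  i=4: D_i=min(100*3^4,18690)=8100, bounds=[4050,8100]
  i=5: D_i=min(100*3^5,18690)=18690, bounds=[9345,18690]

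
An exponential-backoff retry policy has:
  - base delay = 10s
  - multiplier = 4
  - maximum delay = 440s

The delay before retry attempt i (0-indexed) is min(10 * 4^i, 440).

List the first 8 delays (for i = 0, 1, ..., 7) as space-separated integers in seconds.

Computing each delay:
  i=0: min(10*4^0, 440) = 10
  i=1: min(10*4^1, 440) = 40
  i=2: min(10*4^2, 440) = 160
  i=3: min(10*4^3, 440) = 440
  i=4: min(10*4^4, 440) = 440
  i=5: min(10*4^5, 440) = 440
  i=6: min(10*4^6, 440) = 440
  i=7: min(10*4^7, 440) = 440

Answer: 10 40 160 440 440 440 440 440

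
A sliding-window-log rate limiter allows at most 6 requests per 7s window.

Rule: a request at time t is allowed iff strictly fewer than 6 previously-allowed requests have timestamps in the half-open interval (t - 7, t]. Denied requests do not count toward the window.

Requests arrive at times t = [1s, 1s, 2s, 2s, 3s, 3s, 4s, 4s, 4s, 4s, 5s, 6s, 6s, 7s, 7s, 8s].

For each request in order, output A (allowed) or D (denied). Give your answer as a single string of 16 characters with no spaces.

Tracking allowed requests in the window:
  req#1 t=1s: ALLOW
  req#2 t=1s: ALLOW
  req#3 t=2s: ALLOW
  req#4 t=2s: ALLOW
  req#5 t=3s: ALLOW
  req#6 t=3s: ALLOW
  req#7 t=4s: DENY
  req#8 t=4s: DENY
  req#9 t=4s: DENY
  req#10 t=4s: DENY
  req#11 t=5s: DENY
  req#12 t=6s: DENY
  req#13 t=6s: DENY
  req#14 t=7s: DENY
  req#15 t=7s: DENY
  req#16 t=8s: ALLOW

Answer: AAAAAADDDDDDDDDA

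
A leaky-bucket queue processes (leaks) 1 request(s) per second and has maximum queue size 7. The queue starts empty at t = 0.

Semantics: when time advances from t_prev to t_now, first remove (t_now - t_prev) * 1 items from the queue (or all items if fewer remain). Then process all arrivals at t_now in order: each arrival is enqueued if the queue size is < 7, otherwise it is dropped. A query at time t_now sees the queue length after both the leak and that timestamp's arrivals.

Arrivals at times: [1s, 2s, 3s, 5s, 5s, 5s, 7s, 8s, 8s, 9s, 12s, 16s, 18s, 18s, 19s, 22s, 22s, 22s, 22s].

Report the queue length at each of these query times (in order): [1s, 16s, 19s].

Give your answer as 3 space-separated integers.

Answer: 1 1 2

Derivation:
Queue lengths at query times:
  query t=1s: backlog = 1
  query t=16s: backlog = 1
  query t=19s: backlog = 2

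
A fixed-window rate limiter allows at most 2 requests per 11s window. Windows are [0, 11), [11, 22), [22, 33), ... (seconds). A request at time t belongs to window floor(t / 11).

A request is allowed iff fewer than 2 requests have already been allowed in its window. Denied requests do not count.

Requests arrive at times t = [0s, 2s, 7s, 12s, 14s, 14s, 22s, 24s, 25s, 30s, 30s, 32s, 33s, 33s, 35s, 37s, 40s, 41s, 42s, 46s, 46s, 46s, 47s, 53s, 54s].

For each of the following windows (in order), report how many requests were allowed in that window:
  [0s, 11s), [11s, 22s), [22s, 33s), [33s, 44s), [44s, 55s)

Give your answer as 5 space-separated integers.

Processing requests:
  req#1 t=0s (window 0): ALLOW
  req#2 t=2s (window 0): ALLOW
  req#3 t=7s (window 0): DENY
  req#4 t=12s (window 1): ALLOW
  req#5 t=14s (window 1): ALLOW
  req#6 t=14s (window 1): DENY
  req#7 t=22s (window 2): ALLOW
  req#8 t=24s (window 2): ALLOW
  req#9 t=25s (window 2): DENY
  req#10 t=30s (window 2): DENY
  req#11 t=30s (window 2): DENY
  req#12 t=32s (window 2): DENY
  req#13 t=33s (window 3): ALLOW
  req#14 t=33s (window 3): ALLOW
  req#15 t=35s (window 3): DENY
  req#16 t=37s (window 3): DENY
  req#17 t=40s (window 3): DENY
  req#18 t=41s (window 3): DENY
  req#19 t=42s (window 3): DENY
  req#20 t=46s (window 4): ALLOW
  req#21 t=46s (window 4): ALLOW
  req#22 t=46s (window 4): DENY
  req#23 t=47s (window 4): DENY
  req#24 t=53s (window 4): DENY
  req#25 t=54s (window 4): DENY

Allowed counts by window: 2 2 2 2 2

Answer: 2 2 2 2 2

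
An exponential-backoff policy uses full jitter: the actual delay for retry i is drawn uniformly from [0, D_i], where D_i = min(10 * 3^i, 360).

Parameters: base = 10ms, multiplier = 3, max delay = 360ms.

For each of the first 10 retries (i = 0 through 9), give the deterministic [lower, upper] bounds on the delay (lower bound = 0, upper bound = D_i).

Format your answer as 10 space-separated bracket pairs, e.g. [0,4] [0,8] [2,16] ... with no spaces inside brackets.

Computing bounds per retry:
  i=0: D_i=min(10*3^0,360)=10, bounds=[0,10]
  i=1: D_i=min(10*3^1,360)=30, bounds=[0,30]
  i=2: D_i=min(10*3^2,360)=90, bounds=[0,90]
  i=3: D_i=min(10*3^3,360)=270, bounds=[0,270]
  i=4: D_i=min(10*3^4,360)=360, bounds=[0,360]
  i=5: D_i=min(10*3^5,360)=360, bounds=[0,360]
  i=6: D_i=min(10*3^6,360)=360, bounds=[0,360]
  i=7: D_i=min(10*3^7,360)=360, bounds=[0,360]
  i=8: D_i=min(10*3^8,360)=360, bounds=[0,360]
  i=9: D_i=min(10*3^9,360)=360, bounds=[0,360]

Answer: [0,10] [0,30] [0,90] [0,270] [0,360] [0,360] [0,360] [0,360] [0,360] [0,360]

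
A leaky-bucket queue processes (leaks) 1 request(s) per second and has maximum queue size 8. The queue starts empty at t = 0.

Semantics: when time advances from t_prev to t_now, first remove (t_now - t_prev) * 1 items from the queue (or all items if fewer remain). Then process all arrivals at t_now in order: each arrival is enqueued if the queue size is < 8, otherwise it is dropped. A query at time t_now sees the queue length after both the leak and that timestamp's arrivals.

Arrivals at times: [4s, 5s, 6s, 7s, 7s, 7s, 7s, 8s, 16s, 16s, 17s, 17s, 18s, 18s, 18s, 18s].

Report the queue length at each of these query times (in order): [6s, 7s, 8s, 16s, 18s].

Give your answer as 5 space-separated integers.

Queue lengths at query times:
  query t=6s: backlog = 1
  query t=7s: backlog = 4
  query t=8s: backlog = 4
  query t=16s: backlog = 2
  query t=18s: backlog = 6

Answer: 1 4 4 2 6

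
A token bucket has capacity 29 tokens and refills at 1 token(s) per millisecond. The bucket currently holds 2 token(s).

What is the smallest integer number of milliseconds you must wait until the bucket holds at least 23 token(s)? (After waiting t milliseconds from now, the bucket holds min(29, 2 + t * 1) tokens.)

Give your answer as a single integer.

Answer: 21

Derivation:
Need 2 + t * 1 >= 23, so t >= 21/1.
Smallest integer t = ceil(21/1) = 21.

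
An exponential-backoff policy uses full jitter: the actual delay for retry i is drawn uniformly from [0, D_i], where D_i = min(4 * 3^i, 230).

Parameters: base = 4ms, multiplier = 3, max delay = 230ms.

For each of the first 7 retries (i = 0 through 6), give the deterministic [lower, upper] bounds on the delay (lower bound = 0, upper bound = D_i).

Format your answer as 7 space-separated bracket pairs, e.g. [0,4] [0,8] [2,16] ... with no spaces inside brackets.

Answer: [0,4] [0,12] [0,36] [0,108] [0,230] [0,230] [0,230]

Derivation:
Computing bounds per retry:
  i=0: D_i=min(4*3^0,230)=4, bounds=[0,4]
  i=1: D_i=min(4*3^1,230)=12, bounds=[0,12]
  i=2: D_i=min(4*3^2,230)=36, bounds=[0,36]
  i=3: D_i=min(4*3^3,230)=108, bounds=[0,108]
  i=4: D_i=min(4*3^4,230)=230, bounds=[0,230]
  i=5: D_i=min(4*3^5,230)=230, bounds=[0,230]
  i=6: D_i=min(4*3^6,230)=230, bounds=[0,230]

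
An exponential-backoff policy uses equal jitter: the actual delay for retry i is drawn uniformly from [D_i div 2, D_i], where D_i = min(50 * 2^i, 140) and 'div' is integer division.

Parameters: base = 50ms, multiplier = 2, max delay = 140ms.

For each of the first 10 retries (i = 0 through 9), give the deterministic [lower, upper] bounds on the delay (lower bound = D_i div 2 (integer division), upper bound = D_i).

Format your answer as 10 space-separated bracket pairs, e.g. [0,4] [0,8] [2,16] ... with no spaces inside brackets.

Computing bounds per retry:
  i=0: D_i=min(50*2^0,140)=50, bounds=[25,50]
  i=1: D_i=min(50*2^1,140)=100, bounds=[50,100]
  i=2: D_i=min(50*2^2,140)=140, bounds=[70,140]
  i=3: D_i=min(50*2^3,140)=140, bounds=[70,140]
  i=4: D_i=min(50*2^4,140)=140, bounds=[70,140]
  i=5: D_i=min(50*2^5,140)=140, bounds=[70,140]
  i=6: D_i=min(50*2^6,140)=140, bounds=[70,140]
  i=7: D_i=min(50*2^7,140)=140, bounds=[70,140]
  i=8: D_i=min(50*2^8,140)=140, bounds=[70,140]
  i=9: D_i=min(50*2^9,140)=140, bounds=[70,140]

Answer: [25,50] [50,100] [70,140] [70,140] [70,140] [70,140] [70,140] [70,140] [70,140] [70,140]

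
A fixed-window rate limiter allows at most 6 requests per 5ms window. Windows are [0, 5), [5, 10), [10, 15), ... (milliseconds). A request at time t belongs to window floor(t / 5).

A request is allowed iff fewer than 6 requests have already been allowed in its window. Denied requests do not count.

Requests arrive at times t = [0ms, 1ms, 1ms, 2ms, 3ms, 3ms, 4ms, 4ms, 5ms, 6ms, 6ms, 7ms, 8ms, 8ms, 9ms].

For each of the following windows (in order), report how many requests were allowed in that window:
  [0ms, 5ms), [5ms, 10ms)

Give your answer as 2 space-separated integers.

Answer: 6 6

Derivation:
Processing requests:
  req#1 t=0ms (window 0): ALLOW
  req#2 t=1ms (window 0): ALLOW
  req#3 t=1ms (window 0): ALLOW
  req#4 t=2ms (window 0): ALLOW
  req#5 t=3ms (window 0): ALLOW
  req#6 t=3ms (window 0): ALLOW
  req#7 t=4ms (window 0): DENY
  req#8 t=4ms (window 0): DENY
  req#9 t=5ms (window 1): ALLOW
  req#10 t=6ms (window 1): ALLOW
  req#11 t=6ms (window 1): ALLOW
  req#12 t=7ms (window 1): ALLOW
  req#13 t=8ms (window 1): ALLOW
  req#14 t=8ms (window 1): ALLOW
  req#15 t=9ms (window 1): DENY

Allowed counts by window: 6 6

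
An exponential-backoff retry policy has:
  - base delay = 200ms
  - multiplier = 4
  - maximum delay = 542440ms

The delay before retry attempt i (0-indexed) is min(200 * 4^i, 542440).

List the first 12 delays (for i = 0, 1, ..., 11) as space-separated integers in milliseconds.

Answer: 200 800 3200 12800 51200 204800 542440 542440 542440 542440 542440 542440

Derivation:
Computing each delay:
  i=0: min(200*4^0, 542440) = 200
  i=1: min(200*4^1, 542440) = 800
  i=2: min(200*4^2, 542440) = 3200
  i=3: min(200*4^3, 542440) = 12800
  i=4: min(200*4^4, 542440) = 51200
  i=5: min(200*4^5, 542440) = 204800
  i=6: min(200*4^6, 542440) = 542440
  i=7: min(200*4^7, 542440) = 542440
  i=8: min(200*4^8, 542440) = 542440
  i=9: min(200*4^9, 542440) = 542440
  i=10: min(200*4^10, 542440) = 542440
  i=11: min(200*4^11, 542440) = 542440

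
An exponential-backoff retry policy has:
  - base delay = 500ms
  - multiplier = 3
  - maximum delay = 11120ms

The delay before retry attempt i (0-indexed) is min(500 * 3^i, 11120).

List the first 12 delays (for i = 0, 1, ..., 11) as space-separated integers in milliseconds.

Computing each delay:
  i=0: min(500*3^0, 11120) = 500
  i=1: min(500*3^1, 11120) = 1500
  i=2: min(500*3^2, 11120) = 4500
  i=3: min(500*3^3, 11120) = 11120
  i=4: min(500*3^4, 11120) = 11120
  i=5: min(500*3^5, 11120) = 11120
  i=6: min(500*3^6, 11120) = 11120
  i=7: min(500*3^7, 11120) = 11120
  i=8: min(500*3^8, 11120) = 11120
  i=9: min(500*3^9, 11120) = 11120
  i=10: min(500*3^10, 11120) = 11120
  i=11: min(500*3^11, 11120) = 11120

Answer: 500 1500 4500 11120 11120 11120 11120 11120 11120 11120 11120 11120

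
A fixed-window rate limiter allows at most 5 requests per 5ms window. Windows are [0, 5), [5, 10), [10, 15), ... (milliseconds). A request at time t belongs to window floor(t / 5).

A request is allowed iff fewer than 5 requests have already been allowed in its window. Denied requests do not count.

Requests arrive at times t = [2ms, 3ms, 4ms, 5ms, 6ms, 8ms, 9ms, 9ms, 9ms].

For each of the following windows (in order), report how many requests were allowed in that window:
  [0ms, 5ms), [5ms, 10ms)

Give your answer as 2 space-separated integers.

Answer: 3 5

Derivation:
Processing requests:
  req#1 t=2ms (window 0): ALLOW
  req#2 t=3ms (window 0): ALLOW
  req#3 t=4ms (window 0): ALLOW
  req#4 t=5ms (window 1): ALLOW
  req#5 t=6ms (window 1): ALLOW
  req#6 t=8ms (window 1): ALLOW
  req#7 t=9ms (window 1): ALLOW
  req#8 t=9ms (window 1): ALLOW
  req#9 t=9ms (window 1): DENY

Allowed counts by window: 3 5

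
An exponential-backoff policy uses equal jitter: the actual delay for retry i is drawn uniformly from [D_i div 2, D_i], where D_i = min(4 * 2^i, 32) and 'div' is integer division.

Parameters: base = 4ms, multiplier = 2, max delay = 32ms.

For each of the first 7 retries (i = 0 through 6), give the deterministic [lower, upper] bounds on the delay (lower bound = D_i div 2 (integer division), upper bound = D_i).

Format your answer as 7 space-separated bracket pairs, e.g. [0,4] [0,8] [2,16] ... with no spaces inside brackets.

Computing bounds per retry:
  i=0: D_i=min(4*2^0,32)=4, bounds=[2,4]
  i=1: D_i=min(4*2^1,32)=8, bounds=[4,8]
  i=2: D_i=min(4*2^2,32)=16, bounds=[8,16]
  i=3: D_i=min(4*2^3,32)=32, bounds=[16,32]
  i=4: D_i=min(4*2^4,32)=32, bounds=[16,32]
  i=5: D_i=min(4*2^5,32)=32, bounds=[16,32]
  i=6: D_i=min(4*2^6,32)=32, bounds=[16,32]

Answer: [2,4] [4,8] [8,16] [16,32] [16,32] [16,32] [16,32]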